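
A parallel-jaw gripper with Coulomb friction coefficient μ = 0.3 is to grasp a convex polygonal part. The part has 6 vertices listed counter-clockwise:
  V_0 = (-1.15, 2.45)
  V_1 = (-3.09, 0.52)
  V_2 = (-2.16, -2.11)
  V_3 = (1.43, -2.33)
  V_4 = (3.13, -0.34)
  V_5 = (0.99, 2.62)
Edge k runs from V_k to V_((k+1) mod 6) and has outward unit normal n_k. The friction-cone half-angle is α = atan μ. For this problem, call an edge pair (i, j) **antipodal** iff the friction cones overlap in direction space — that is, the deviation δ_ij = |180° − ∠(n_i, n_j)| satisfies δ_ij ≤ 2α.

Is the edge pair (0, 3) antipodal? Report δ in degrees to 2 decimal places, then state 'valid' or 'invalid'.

α = atan 0.3 = 16.70°;  2α = 33.40°
edge 0: e_0 = (-1.94, -1.93);  n_0 = (-0.7053, +0.7089)
edge 3: e_3 = (+1.70, +1.99);  n_3 = (+0.7603, -0.6495)
∠(n_0, n_3) = 175.36°
δ = |180° − 175.36°| = 4.64°
4.64° ≤ 2α = 33.40°  →  valid

δ = 4.64°, valid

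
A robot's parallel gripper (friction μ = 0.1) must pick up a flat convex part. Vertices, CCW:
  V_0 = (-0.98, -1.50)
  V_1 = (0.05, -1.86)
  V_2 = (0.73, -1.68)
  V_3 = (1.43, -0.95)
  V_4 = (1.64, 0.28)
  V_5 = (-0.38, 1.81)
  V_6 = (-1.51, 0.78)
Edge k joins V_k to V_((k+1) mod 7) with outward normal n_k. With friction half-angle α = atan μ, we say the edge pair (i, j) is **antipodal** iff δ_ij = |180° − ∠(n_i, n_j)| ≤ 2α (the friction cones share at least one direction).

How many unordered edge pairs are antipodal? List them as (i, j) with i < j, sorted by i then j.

count = 1; pairs: (2,5)

α = atan 0.1 = 5.71°;  2α = 11.42°
n_0 = (-0.3299, -0.9440)
n_1 = (+0.2559, -0.9667)
n_2 = (+0.7218, -0.6921)
n_3 = (+0.9857, -0.1683)
n_4 = (+0.6038, +0.7971)
n_5 = (-0.6736, +0.7391)
n_6 = (-0.9740, -0.2264)
  (0,1): δ = 145.91°  ·
  (0,2): δ = 114.53°  ·
  (0,3): δ = 80.42°  ·
  (0,4): δ = 17.88°  ·
  (0,5): δ = 61.61°  ·
  (0,6): δ = 122.35°  ·
  (1,2): δ = 148.62°  ·
  (1,3): δ = 114.52°  ·
  (1,4): δ = 51.97°  ·
  (1,5): δ = 27.52°  ·
  (1,6): δ = 88.26°  ·
  (2,3): δ = 145.89°  ·
  (2,4): δ = 83.34°  ·
  (2,5): δ = 3.85°  ✓
  (2,6): δ = 56.88°  ·
  (3,4): δ = 117.45°  ·
  (3,5): δ = 37.96°  ·
  (3,6): δ = 22.78°  ·
  (4,5): δ = 100.51°  ·
  (4,6): δ = 39.77°  ·
  (5,6): δ = 119.26°  ·
antipodal pairs: 1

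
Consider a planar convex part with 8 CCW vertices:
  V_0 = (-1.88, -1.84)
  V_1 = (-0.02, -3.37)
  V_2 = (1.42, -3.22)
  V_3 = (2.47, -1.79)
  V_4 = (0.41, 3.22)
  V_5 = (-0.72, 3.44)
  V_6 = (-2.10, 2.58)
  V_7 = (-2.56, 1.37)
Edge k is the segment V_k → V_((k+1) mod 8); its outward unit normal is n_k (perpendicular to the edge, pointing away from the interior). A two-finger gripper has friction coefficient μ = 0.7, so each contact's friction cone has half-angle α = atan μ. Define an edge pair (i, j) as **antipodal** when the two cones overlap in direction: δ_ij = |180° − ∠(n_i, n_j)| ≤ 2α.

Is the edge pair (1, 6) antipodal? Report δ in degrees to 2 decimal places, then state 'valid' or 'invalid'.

δ = 63.24°, valid

α = atan 0.7 = 34.99°;  2α = 69.98°
edge 1: e_1 = (+1.44, +0.15);  n_1 = (+0.1036, -0.9946)
edge 6: e_6 = (-0.46, -1.21);  n_6 = (-0.9347, +0.3554)
∠(n_1, n_6) = 116.76°
δ = |180° − 116.76°| = 63.24°
63.24° ≤ 2α = 69.98°  →  valid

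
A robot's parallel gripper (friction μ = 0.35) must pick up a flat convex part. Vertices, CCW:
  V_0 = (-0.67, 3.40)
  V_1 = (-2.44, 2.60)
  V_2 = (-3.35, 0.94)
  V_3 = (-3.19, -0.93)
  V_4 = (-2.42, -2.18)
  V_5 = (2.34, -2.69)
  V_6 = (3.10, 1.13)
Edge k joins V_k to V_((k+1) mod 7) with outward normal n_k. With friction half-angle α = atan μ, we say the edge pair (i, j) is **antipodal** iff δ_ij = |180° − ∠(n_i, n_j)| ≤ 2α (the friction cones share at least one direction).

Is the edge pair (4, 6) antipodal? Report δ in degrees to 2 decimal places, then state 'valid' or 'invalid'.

δ = 24.94°, valid

α = atan 0.35 = 19.29°;  2α = 38.58°
edge 4: e_4 = (+4.76, -0.51);  n_4 = (-0.1065, -0.9943)
edge 6: e_6 = (-3.77, +2.27);  n_6 = (+0.5158, +0.8567)
∠(n_4, n_6) = 155.06°
δ = |180° − 155.06°| = 24.94°
24.94° ≤ 2α = 38.58°  →  valid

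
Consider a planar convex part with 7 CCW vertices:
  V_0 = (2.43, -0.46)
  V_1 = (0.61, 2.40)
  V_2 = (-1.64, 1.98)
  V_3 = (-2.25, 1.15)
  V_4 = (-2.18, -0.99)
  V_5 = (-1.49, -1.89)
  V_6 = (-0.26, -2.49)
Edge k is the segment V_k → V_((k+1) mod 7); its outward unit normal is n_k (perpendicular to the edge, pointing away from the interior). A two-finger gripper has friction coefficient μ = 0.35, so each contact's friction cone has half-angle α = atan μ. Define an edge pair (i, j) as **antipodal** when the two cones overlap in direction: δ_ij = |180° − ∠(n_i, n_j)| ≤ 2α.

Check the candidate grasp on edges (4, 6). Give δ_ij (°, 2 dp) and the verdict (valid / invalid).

δ = 90.44°, invalid

α = atan 0.35 = 19.29°;  2α = 38.58°
edge 4: e_4 = (+0.69, -0.90);  n_4 = (-0.7936, -0.6084)
edge 6: e_6 = (+2.69, +2.03);  n_6 = (+0.6024, -0.7982)
∠(n_4, n_6) = 89.56°
δ = |180° − 89.56°| = 90.44°
90.44° > 2α = 38.58°  →  invalid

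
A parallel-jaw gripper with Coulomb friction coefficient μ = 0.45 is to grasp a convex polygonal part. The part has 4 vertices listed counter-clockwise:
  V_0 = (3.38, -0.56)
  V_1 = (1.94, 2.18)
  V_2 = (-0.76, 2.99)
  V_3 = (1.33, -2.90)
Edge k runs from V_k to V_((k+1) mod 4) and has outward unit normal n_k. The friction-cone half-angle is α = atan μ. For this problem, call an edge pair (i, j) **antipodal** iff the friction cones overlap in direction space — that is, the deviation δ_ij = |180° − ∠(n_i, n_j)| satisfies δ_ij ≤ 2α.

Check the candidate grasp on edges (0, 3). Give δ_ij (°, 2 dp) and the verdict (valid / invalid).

δ = 111.06°, invalid

α = atan 0.45 = 24.23°;  2α = 48.46°
edge 0: e_0 = (-1.44, +2.74);  n_0 = (+0.8852, +0.4652)
edge 3: e_3 = (+2.05, +2.34);  n_3 = (+0.7522, -0.6590)
∠(n_0, n_3) = 68.94°
δ = |180° − 68.94°| = 111.06°
111.06° > 2α = 48.46°  →  invalid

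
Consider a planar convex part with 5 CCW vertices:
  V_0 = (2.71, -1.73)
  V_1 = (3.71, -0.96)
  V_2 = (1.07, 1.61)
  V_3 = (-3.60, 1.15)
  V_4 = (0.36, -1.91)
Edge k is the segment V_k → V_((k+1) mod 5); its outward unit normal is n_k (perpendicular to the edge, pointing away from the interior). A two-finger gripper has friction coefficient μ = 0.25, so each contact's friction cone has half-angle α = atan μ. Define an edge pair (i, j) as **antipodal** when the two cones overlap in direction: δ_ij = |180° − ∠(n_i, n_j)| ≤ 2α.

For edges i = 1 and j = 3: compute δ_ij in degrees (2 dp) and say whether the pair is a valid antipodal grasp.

δ = 6.54°, valid

α = atan 0.25 = 14.04°;  2α = 28.07°
edge 1: e_1 = (-2.64, +2.57);  n_1 = (+0.6975, +0.7165)
edge 3: e_3 = (+3.96, -3.06);  n_3 = (-0.6114, -0.7913)
∠(n_1, n_3) = 173.46°
δ = |180° − 173.46°| = 6.54°
6.54° ≤ 2α = 28.07°  →  valid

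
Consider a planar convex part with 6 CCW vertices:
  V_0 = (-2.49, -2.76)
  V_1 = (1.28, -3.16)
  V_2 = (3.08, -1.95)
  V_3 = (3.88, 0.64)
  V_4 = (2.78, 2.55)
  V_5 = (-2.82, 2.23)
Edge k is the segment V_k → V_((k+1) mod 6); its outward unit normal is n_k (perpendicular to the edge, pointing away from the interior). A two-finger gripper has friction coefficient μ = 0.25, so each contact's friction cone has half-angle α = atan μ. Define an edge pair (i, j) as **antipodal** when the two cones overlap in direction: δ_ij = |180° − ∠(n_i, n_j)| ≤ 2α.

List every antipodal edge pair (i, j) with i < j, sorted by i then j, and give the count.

α = atan 0.25 = 14.04°;  2α = 28.07°
n_0 = (-0.1055, -0.9944)
n_1 = (+0.5579, -0.8299)
n_2 = (+0.9555, -0.2951)
n_3 = (+0.8666, +0.4991)
n_4 = (-0.0570, +0.9984)
n_5 = (-0.9978, -0.0660)
  (0,1): δ = 140.03°  ·
  (0,2): δ = 101.11°  ·
  (0,3): δ = 54.01°  ·
  (0,4): δ = 9.33°  ✓
  (0,5): δ = 99.84°  ·
  (1,2): δ = 141.07°  ·
  (1,3): δ = 93.97°  ·
  (1,4): δ = 30.64°  ·
  (1,5): δ = 59.87°  ·
  (2,3): δ = 132.90°  ·
  (2,4): δ = 69.56°  ·
  (2,5): δ = 20.95°  ✓
  (3,4): δ = 116.67°  ·
  (3,5): δ = 26.15°  ✓
  (4,5): δ = 89.49°  ·
antipodal pairs: 3

count = 3; pairs: (0,4), (2,5), (3,5)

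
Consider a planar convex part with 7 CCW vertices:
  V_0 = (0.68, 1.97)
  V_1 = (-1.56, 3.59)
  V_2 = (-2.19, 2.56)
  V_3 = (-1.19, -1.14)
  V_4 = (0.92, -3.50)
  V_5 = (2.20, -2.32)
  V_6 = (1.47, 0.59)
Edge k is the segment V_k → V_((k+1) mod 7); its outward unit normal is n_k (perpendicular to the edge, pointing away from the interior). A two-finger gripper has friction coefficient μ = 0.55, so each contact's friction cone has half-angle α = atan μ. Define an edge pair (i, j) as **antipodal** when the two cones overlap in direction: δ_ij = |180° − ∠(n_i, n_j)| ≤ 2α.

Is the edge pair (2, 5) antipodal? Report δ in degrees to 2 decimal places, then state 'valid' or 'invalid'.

α = atan 0.55 = 28.81°;  2α = 57.62°
edge 2: e_2 = (+1.00, -3.70);  n_2 = (-0.9654, -0.2609)
edge 5: e_5 = (-0.73, +2.91);  n_5 = (+0.9699, +0.2433)
∠(n_2, n_5) = 178.96°
δ = |180° − 178.96°| = 1.04°
1.04° ≤ 2α = 57.62°  →  valid

δ = 1.04°, valid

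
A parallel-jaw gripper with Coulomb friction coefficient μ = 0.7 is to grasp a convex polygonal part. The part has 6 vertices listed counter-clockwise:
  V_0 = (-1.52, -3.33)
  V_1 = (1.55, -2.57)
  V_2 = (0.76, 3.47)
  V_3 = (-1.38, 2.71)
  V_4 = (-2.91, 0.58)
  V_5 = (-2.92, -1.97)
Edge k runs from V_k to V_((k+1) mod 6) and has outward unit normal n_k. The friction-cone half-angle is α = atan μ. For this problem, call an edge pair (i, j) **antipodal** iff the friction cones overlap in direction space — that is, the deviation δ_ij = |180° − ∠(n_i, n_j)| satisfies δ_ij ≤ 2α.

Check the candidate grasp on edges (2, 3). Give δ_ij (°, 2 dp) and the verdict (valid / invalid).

δ = 145.24°, invalid

α = atan 0.7 = 34.99°;  2α = 69.98°
edge 2: e_2 = (-2.14, -0.76);  n_2 = (-0.3347, +0.9423)
edge 3: e_3 = (-1.53, -2.13);  n_3 = (-0.8122, +0.5834)
∠(n_2, n_3) = 34.76°
δ = |180° − 34.76°| = 145.24°
145.24° > 2α = 69.98°  →  invalid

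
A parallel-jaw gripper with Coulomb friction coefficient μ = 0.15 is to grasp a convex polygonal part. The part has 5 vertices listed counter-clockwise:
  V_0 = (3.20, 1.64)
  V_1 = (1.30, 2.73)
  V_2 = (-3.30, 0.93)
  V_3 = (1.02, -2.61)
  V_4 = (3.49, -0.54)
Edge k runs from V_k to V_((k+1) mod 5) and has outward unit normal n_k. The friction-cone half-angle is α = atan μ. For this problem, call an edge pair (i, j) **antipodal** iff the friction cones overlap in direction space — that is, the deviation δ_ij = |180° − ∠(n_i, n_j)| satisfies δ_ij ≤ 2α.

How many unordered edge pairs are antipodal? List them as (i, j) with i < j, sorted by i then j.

α = atan 0.15 = 8.53°;  2α = 17.06°
n_0 = (+0.4976, +0.8674)
n_1 = (-0.3644, +0.9312)
n_2 = (-0.6338, -0.7735)
n_3 = (+0.6423, -0.7664)
n_4 = (+0.9913, +0.1319)
  (0,1): δ = 128.79°  ·
  (0,2): δ = 9.49°  ✓
  (0,3): δ = 69.81°  ·
  (0,4): δ = 127.42°  ·
  (1,2): δ = 60.70°  ·
  (1,3): δ = 18.59°  ·
  (1,4): δ = 76.21°  ·
  (2,3): δ = 100.70°  ·
  (2,4): δ = 43.09°  ·
  (3,4): δ = 122.39°  ·
antipodal pairs: 1

count = 1; pairs: (0,2)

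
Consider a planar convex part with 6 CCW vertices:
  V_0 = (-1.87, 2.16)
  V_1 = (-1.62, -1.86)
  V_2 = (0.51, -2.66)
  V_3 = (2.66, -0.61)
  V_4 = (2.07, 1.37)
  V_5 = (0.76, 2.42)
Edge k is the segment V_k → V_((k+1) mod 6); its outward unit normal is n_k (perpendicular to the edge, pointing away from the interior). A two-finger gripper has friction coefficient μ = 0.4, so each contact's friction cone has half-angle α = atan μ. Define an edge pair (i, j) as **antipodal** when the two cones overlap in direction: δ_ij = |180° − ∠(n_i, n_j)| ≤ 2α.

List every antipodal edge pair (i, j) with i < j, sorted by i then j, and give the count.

α = atan 0.4 = 21.80°;  2α = 43.60°
n_0 = (-0.9981, -0.0621)
n_1 = (-0.3516, -0.9361)
n_2 = (+0.6901, -0.7237)
n_3 = (+0.9584, +0.2856)
n_4 = (+0.6254, +0.7803)
n_5 = (-0.0984, +0.9951)
  (0,1): δ = 114.14°  ·
  (0,2): δ = 49.92°  ·
  (0,3): δ = 13.03°  ✓
  (0,4): δ = 47.73°  ·
  (0,5): δ = 92.09°  ·
  (1,2): δ = 115.78°  ·
  (1,3): δ = 52.82°  ·
  (1,4): δ = 18.13°  ✓
  (1,5): δ = 26.23°  ✓
  (2,3): δ = 117.04°  ·
  (2,4): δ = 82.35°  ·
  (2,5): δ = 37.99°  ✓
  (3,4): δ = 145.31°  ·
  (3,5): δ = 100.95°  ·
  (4,5): δ = 135.64°  ·
antipodal pairs: 4

count = 4; pairs: (0,3), (1,4), (1,5), (2,5)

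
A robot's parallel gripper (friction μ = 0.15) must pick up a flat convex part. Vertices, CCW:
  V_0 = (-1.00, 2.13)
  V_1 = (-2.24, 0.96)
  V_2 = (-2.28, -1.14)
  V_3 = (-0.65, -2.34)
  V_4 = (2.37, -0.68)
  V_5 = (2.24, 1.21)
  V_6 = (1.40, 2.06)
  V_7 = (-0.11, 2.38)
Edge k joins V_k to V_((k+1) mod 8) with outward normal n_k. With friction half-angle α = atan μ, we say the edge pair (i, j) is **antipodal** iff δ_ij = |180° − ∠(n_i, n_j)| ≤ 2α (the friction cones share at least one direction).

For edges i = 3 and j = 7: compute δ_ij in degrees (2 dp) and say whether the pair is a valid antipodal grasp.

α = atan 0.15 = 8.53°;  2α = 17.06°
edge 3: e_3 = (+3.02, +1.66);  n_3 = (+0.4817, -0.8763)
edge 7: e_7 = (-0.89, -0.25);  n_7 = (-0.2704, +0.9627)
∠(n_3, n_7) = 166.89°
δ = |180° − 166.89°| = 13.11°
13.11° ≤ 2α = 17.06°  →  valid

δ = 13.11°, valid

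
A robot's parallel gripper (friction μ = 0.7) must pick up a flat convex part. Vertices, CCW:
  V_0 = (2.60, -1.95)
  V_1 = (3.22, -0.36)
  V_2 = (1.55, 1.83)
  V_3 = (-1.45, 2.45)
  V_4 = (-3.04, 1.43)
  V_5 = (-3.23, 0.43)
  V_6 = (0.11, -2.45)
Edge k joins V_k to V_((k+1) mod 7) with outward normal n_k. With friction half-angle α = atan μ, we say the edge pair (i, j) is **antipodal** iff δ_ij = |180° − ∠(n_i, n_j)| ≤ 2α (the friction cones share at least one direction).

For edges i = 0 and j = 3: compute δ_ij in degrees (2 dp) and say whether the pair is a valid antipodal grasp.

α = atan 0.7 = 34.99°;  2α = 69.98°
edge 0: e_0 = (+0.62, +1.59);  n_0 = (+0.9317, -0.3633)
edge 3: e_3 = (-1.59, -1.02);  n_3 = (-0.5400, +0.8417)
∠(n_0, n_3) = 143.98°
δ = |180° − 143.98°| = 36.02°
36.02° ≤ 2α = 69.98°  →  valid

δ = 36.02°, valid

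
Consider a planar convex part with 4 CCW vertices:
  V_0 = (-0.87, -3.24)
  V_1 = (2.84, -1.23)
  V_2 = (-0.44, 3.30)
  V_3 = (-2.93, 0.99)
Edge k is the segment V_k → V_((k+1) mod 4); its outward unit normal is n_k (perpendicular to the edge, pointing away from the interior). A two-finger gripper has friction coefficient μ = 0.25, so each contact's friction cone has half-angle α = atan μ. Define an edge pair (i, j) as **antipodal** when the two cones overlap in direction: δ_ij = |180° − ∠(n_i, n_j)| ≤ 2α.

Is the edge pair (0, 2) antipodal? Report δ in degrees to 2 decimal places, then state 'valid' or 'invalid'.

δ = 14.40°, valid

α = atan 0.25 = 14.04°;  2α = 28.07°
edge 0: e_0 = (+3.71, +2.01);  n_0 = (+0.4764, -0.8793)
edge 2: e_2 = (-2.49, -2.31);  n_2 = (-0.6801, +0.7331)
∠(n_0, n_2) = 165.60°
δ = |180° − 165.60°| = 14.40°
14.40° ≤ 2α = 28.07°  →  valid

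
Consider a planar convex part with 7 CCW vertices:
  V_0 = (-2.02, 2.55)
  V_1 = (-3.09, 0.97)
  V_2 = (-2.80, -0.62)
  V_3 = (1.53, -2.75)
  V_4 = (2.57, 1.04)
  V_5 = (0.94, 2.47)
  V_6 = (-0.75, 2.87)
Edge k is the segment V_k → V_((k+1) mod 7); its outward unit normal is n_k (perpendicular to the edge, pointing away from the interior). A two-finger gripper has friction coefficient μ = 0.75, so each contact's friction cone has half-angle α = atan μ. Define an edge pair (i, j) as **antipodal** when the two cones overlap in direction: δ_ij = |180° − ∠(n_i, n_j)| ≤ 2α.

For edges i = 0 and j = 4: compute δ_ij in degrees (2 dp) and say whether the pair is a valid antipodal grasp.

α = atan 0.75 = 36.87°;  2α = 73.74°
edge 0: e_0 = (-1.07, -1.58);  n_0 = (-0.8280, +0.5607)
edge 4: e_4 = (-1.63, +1.43);  n_4 = (+0.6595, +0.7517)
∠(n_0, n_4) = 97.15°
δ = |180° − 97.15°| = 82.85°
82.85° > 2α = 73.74°  →  invalid

δ = 82.85°, invalid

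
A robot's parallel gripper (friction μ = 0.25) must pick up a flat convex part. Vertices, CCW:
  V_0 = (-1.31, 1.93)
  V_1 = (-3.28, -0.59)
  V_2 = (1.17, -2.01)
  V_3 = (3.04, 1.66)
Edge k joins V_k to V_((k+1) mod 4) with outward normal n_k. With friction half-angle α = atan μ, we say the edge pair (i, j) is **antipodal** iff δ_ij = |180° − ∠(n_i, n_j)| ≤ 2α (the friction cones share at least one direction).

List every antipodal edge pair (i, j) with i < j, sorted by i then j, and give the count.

count = 2; pairs: (0,2), (1,3)

α = atan 0.25 = 14.04°;  2α = 28.07°
n_0 = (-0.7878, +0.6159)
n_1 = (-0.3040, -0.9527)
n_2 = (+0.8910, -0.4540)
n_3 = (+0.0619, +0.9981)
  (0,1): δ = 69.68°  ·
  (0,2): δ = 11.02°  ✓
  (0,3): δ = 124.46°  ·
  (1,2): δ = 99.30°  ·
  (1,3): δ = 14.15°  ✓
  (2,3): δ = 66.55°  ·
antipodal pairs: 2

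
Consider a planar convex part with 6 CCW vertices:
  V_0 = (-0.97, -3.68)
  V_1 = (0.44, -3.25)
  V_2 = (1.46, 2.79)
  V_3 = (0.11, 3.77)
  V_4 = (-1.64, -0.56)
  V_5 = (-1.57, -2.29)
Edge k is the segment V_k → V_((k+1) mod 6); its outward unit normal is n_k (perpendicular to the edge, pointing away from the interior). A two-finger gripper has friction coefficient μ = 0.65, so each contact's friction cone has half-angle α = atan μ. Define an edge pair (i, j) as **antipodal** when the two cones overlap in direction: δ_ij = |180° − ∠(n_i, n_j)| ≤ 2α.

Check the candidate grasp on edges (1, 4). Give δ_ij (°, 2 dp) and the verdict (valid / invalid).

δ = 11.90°, valid

α = atan 0.65 = 33.02°;  2α = 66.05°
edge 1: e_1 = (+1.02, +6.04);  n_1 = (+0.9860, -0.1665)
edge 4: e_4 = (+0.07, -1.73);  n_4 = (-0.9992, -0.0404)
∠(n_1, n_4) = 168.10°
δ = |180° − 168.10°| = 11.90°
11.90° ≤ 2α = 66.05°  →  valid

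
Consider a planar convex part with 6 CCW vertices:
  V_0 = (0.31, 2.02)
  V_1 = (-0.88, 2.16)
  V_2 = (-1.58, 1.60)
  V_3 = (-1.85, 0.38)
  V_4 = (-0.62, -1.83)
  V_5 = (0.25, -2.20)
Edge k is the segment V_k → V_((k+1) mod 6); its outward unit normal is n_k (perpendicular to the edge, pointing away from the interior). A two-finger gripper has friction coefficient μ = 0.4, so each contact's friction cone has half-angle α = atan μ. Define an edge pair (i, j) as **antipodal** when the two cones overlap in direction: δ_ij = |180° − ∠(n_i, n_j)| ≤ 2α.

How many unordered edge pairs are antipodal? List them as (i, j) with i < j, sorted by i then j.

α = atan 0.4 = 21.80°;  2α = 43.60°
n_0 = (+0.1168, +0.9932)
n_1 = (-0.6247, +0.7809)
n_2 = (-0.9764, +0.2161)
n_3 = (-0.8738, -0.4863)
n_4 = (-0.3914, -0.9202)
n_5 = (+0.9999, -0.0142)
  (0,1): δ = 134.63°  ·
  (0,2): δ = 95.77°  ·
  (0,3): δ = 54.19°  ·
  (0,4): δ = 16.33°  ✓
  (0,5): δ = 95.90°  ·
  (1,2): δ = 141.14°  ·
  (1,3): δ = 99.56°  ·
  (1,4): δ = 61.70°  ·
  (1,5): δ = 50.53°  ·
  (2,3): δ = 138.42°  ·
  (2,4): δ = 100.56°  ·
  (2,5): δ = 11.66°  ✓
  (3,4): δ = 142.14°  ·
  (3,5): δ = 29.91°  ✓
  (4,5): δ = 67.78°  ·
antipodal pairs: 3

count = 3; pairs: (0,4), (2,5), (3,5)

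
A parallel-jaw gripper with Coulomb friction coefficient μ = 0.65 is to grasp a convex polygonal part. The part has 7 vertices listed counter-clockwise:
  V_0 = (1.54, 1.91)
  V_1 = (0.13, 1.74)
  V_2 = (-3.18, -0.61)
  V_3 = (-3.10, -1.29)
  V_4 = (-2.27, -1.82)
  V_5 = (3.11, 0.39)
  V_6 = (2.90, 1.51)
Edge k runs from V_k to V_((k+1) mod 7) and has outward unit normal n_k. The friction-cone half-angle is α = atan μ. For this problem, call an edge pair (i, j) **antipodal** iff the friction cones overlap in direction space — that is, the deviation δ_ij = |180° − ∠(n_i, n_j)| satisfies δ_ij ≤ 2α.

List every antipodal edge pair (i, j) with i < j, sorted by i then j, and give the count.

count = 8; pairs: (0,3), (0,4), (1,4), (1,5), (2,5), (3,5), (3,6), (4,6)

α = atan 0.65 = 33.02°;  2α = 66.05°
n_0 = (-0.1197, +0.9928)
n_1 = (-0.5789, +0.8154)
n_2 = (-0.9932, -0.1168)
n_3 = (-0.5382, -0.8428)
n_4 = (+0.3800, -0.9250)
n_5 = (+0.9829, +0.1843)
n_6 = (+0.2822, +0.9594)
  (0,1): δ = 151.50°  ·
  (0,2): δ = 90.16°  ·
  (0,3): δ = 39.44°  ✓
  (0,4): δ = 15.46°  ✓
  (0,5): δ = 93.74°  ·
  (0,6): δ = 156.74°  ·
  (1,2): δ = 118.66°  ·
  (1,3): δ = 67.93°  ·
  (1,4): δ = 13.04°  ✓
  (1,5): δ = 65.25°  ✓
  (1,6): δ = 128.24°  ·
  (2,3): δ = 129.27°  ·
  (2,4): δ = 74.38°  ·
  (2,5): δ = 3.91°  ✓
  (2,6): δ = 66.90°  ·
  (3,4): δ = 125.11°  ·
  (3,5): δ = 46.82°  ✓
  (3,6): δ = 16.17°  ✓
  (4,5): δ = 101.71°  ·
  (4,6): δ = 38.72°  ✓
  (5,6): δ = 117.01°  ·
antipodal pairs: 8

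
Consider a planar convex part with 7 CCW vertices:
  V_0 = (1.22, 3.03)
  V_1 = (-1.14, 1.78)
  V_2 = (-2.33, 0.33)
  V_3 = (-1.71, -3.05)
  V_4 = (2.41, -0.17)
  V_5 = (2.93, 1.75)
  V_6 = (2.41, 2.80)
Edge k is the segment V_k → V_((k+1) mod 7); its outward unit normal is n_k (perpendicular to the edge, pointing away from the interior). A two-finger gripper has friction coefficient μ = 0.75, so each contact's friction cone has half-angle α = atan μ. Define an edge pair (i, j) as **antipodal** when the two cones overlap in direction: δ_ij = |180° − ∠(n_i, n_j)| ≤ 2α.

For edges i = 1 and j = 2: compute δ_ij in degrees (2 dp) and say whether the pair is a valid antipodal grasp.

δ = 130.23°, invalid

α = atan 0.75 = 36.87°;  2α = 73.74°
edge 1: e_1 = (-1.19, -1.45);  n_1 = (-0.7730, +0.6344)
edge 2: e_2 = (+0.62, -3.38);  n_2 = (-0.9836, -0.1804)
∠(n_1, n_2) = 49.77°
δ = |180° − 49.77°| = 130.23°
130.23° > 2α = 73.74°  →  invalid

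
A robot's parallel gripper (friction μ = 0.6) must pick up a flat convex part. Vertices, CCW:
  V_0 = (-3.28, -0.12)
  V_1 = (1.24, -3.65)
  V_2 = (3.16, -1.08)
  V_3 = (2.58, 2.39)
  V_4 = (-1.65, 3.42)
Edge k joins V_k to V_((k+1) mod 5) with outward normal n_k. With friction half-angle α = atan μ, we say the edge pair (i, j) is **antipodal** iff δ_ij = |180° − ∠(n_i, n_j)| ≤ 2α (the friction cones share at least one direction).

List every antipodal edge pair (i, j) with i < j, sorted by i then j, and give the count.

α = atan 0.6 = 30.96°;  2α = 61.93°
n_0 = (-0.6155, -0.7881)
n_1 = (+0.8011, -0.5985)
n_2 = (+0.9863, +0.1649)
n_3 = (+0.2366, +0.9716)
n_4 = (-0.9083, +0.4182)
  (0,1): δ = 88.77°  ·
  (0,2): δ = 42.52°  ✓
  (0,3): δ = 24.30°  ✓
  (0,4): δ = 103.27°  ·
  (1,2): δ = 133.75°  ·
  (1,3): δ = 66.92°  ·
  (1,4): δ = 12.04°  ✓
  (2,3): δ = 113.17°  ·
  (2,4): δ = 34.21°  ✓
  (3,4): δ = 101.04°  ·
antipodal pairs: 4

count = 4; pairs: (0,2), (0,3), (1,4), (2,4)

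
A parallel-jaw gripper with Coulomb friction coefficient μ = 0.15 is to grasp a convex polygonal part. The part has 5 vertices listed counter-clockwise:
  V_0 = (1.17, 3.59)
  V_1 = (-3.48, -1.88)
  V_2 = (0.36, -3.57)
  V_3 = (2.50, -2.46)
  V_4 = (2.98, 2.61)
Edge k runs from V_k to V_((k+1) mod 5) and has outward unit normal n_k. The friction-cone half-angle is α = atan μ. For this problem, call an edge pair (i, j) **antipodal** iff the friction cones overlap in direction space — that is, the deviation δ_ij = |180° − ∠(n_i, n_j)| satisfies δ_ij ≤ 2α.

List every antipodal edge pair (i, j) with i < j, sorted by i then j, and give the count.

α = atan 0.15 = 8.53°;  2α = 17.06°
n_0 = (-0.7619, +0.6477)
n_1 = (-0.4028, -0.9153)
n_2 = (+0.4604, -0.8877)
n_3 = (+0.9955, -0.0943)
n_4 = (+0.4761, +0.8794)
  (0,1): δ = 73.39°  ·
  (0,2): δ = 22.22°  ·
  (0,3): δ = 34.96°  ·
  (0,4): δ = 101.93°  ·
  (1,2): δ = 128.83°  ·
  (1,3): δ = 71.65°  ·
  (1,4): δ = 4.68°  ✓
  (2,3): δ = 122.82°  ·
  (2,4): δ = 55.85°  ·
  (3,4): δ = 113.02°  ·
antipodal pairs: 1

count = 1; pairs: (1,4)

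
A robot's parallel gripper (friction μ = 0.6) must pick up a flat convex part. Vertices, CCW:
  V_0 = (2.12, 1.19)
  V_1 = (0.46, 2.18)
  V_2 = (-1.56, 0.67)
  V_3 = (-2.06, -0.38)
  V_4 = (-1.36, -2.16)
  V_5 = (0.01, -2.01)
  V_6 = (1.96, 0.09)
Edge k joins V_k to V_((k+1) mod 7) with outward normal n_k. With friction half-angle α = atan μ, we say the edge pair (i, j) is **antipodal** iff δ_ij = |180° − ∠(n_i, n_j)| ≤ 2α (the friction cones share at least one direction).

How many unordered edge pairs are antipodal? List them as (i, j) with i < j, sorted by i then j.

count = 9; pairs: (0,3), (0,4), (1,4), (1,5), (1,6), (2,4), (2,5), (2,6), (3,6)

α = atan 0.6 = 30.96°;  2α = 61.93°
n_0 = (+0.5122, +0.8589)
n_1 = (-0.5987, +0.8010)
n_2 = (-0.9029, +0.4299)
n_3 = (-0.9306, -0.3660)
n_4 = (+0.1088, -0.9941)
n_5 = (+0.7328, -0.6805)
n_6 = (+0.9896, -0.1439)
  (0,1): δ = 112.41°  ·
  (0,2): δ = 84.65°  ·
  (0,3): δ = 37.72°  ✓
  (0,4): δ = 37.06°  ✓
  (0,5): δ = 77.93°  ·
  (0,6): δ = 112.54°  ·
  (1,2): δ = 152.24°  ·
  (1,3): δ = 105.31°  ·
  (1,4): δ = 30.53°  ✓
  (1,5): δ = 10.34°  ✓
  (1,6): δ = 44.95°  ✓
  (2,3): δ = 133.07°  ·
  (2,4): δ = 58.29°  ✓
  (2,5): δ = 17.42°  ✓
  (2,6): δ = 17.19°  ✓
  (3,4): δ = 105.22°  ·
  (3,5): δ = 64.35°  ·
  (3,6): δ = 29.74°  ✓
  (4,5): δ = 139.13°  ·
  (4,6): δ = 104.52°  ·
  (5,6): δ = 145.40°  ·
antipodal pairs: 9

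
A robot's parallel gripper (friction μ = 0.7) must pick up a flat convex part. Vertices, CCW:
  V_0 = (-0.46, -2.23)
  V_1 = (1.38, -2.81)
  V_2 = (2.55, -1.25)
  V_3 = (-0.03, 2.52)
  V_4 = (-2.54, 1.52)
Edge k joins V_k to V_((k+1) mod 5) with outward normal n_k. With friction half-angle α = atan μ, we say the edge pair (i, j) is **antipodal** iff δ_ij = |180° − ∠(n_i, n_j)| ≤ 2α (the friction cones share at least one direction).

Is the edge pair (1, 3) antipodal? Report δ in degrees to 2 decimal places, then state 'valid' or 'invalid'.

α = atan 0.7 = 34.99°;  2α = 69.98°
edge 1: e_1 = (+1.17, +1.56);  n_1 = (+0.8000, -0.6000)
edge 3: e_3 = (-2.51, -1.00);  n_3 = (-0.3701, +0.9290)
∠(n_1, n_3) = 148.59°
δ = |180° − 148.59°| = 31.41°
31.41° ≤ 2α = 69.98°  →  valid

δ = 31.41°, valid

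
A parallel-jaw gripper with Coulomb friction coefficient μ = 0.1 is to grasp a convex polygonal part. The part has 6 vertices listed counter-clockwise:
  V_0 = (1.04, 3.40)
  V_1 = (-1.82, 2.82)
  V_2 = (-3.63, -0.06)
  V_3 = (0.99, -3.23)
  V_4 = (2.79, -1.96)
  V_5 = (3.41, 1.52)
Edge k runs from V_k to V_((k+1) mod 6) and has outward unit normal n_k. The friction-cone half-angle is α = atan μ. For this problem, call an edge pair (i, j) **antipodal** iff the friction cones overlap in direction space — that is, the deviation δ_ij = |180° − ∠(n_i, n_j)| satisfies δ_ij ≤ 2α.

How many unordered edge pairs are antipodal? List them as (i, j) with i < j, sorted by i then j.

α = atan 0.1 = 5.71°;  2α = 11.42°
n_0 = (-0.1988, +0.9800)
n_1 = (-0.8467, +0.5321)
n_2 = (-0.5658, -0.8246)
n_3 = (+0.5765, -0.8171)
n_4 = (+0.9845, -0.1754)
n_5 = (+0.6215, +0.7834)
  (0,1): δ = 133.61°  ·
  (0,2): δ = 45.92°  ·
  (0,3): δ = 23.74°  ·
  (0,4): δ = 68.43°  ·
  (0,5): δ = 130.11°  ·
  (1,2): δ = 92.31°  ·
  (1,3): δ = 22.65°  ·
  (1,4): δ = 22.05°  ·
  (1,5): δ = 83.73°  ·
  (2,3): δ = 110.34°  ·
  (2,4): δ = 65.65°  ·
  (2,5): δ = 3.97°  ✓
  (3,4): δ = 135.31°  ·
  (3,5): δ = 73.63°  ·
  (4,5): δ = 118.32°  ·
antipodal pairs: 1

count = 1; pairs: (2,5)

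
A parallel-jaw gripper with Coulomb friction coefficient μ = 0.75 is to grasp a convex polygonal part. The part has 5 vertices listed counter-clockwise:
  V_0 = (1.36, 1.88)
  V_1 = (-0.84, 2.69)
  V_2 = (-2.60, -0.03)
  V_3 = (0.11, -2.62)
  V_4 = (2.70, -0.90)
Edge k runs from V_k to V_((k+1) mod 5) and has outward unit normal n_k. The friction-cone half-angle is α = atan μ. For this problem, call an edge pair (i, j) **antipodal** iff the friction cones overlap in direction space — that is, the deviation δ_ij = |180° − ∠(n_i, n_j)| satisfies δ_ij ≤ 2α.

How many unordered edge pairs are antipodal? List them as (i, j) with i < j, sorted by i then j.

count = 5; pairs: (0,2), (0,3), (1,3), (1,4), (2,4)

α = atan 0.75 = 36.87°;  2α = 73.74°
n_0 = (+0.3455, +0.9384)
n_1 = (-0.8396, +0.5433)
n_2 = (-0.6909, -0.7229)
n_3 = (+0.5532, -0.8330)
n_4 = (+0.9008, +0.4342)
  (0,1): δ = 102.69°  ·
  (0,2): δ = 23.49°  ✓
  (0,3): δ = 53.80°  ✓
  (0,4): δ = 135.95°  ·
  (1,2): δ = 100.80°  ·
  (1,3): δ = 23.51°  ✓
  (1,4): δ = 58.64°  ✓
  (2,3): δ = 102.71°  ·
  (2,4): δ = 20.56°  ✓
  (3,4): δ = 97.85°  ·
antipodal pairs: 5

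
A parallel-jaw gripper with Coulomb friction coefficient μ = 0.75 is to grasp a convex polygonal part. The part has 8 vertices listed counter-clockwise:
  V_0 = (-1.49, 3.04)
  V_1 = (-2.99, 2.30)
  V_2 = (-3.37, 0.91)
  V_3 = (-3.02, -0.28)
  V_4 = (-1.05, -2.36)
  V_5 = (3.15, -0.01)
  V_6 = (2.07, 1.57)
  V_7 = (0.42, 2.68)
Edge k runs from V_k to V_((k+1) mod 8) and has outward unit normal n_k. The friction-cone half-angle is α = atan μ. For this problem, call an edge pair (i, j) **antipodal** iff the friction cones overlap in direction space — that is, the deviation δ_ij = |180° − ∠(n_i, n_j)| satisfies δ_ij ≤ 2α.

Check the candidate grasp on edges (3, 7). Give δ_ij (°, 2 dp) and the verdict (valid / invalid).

α = atan 0.75 = 36.87°;  2α = 73.74°
edge 3: e_3 = (+1.97, -2.08);  n_3 = (-0.7260, -0.6876)
edge 7: e_7 = (-1.91, +0.36);  n_7 = (+0.1852, +0.9827)
∠(n_3, n_7) = 144.12°
δ = |180° − 144.12°| = 35.88°
35.88° ≤ 2α = 73.74°  →  valid

δ = 35.88°, valid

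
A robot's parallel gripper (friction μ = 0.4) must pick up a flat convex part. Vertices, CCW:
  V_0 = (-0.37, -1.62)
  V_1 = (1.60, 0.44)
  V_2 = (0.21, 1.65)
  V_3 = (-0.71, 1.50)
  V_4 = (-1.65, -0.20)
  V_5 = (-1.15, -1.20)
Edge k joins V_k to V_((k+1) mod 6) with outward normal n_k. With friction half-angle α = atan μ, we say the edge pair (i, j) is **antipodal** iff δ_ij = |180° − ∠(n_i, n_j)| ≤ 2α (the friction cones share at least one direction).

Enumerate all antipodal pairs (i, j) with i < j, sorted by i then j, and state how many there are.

α = atan 0.4 = 21.80°;  2α = 43.60°
n_0 = (+0.7227, -0.6911)
n_1 = (+0.6566, +0.7543)
n_2 = (-0.1609, +0.9870)
n_3 = (-0.8751, +0.4839)
n_4 = (-0.8944, -0.4472)
n_5 = (-0.4741, -0.8805)
  (0,1): δ = 87.32°  ·
  (0,2): δ = 37.02°  ✓
  (0,3): δ = 14.78°  ✓
  (0,4): δ = 70.29°  ·
  (0,5): δ = 105.42°  ·
  (1,2): δ = 129.70°  ·
  (1,3): δ = 77.90°  ·
  (1,4): δ = 22.40°  ✓
  (1,5): δ = 12.74°  ✓
  (2,3): δ = 128.20°  ·
  (2,4): δ = 72.70°  ·
  (2,5): δ = 37.56°  ✓
  (3,4): δ = 124.49°  ·
  (3,5): δ = 89.36°  ·
  (4,5): δ = 144.87°  ·
antipodal pairs: 5

count = 5; pairs: (0,2), (0,3), (1,4), (1,5), (2,5)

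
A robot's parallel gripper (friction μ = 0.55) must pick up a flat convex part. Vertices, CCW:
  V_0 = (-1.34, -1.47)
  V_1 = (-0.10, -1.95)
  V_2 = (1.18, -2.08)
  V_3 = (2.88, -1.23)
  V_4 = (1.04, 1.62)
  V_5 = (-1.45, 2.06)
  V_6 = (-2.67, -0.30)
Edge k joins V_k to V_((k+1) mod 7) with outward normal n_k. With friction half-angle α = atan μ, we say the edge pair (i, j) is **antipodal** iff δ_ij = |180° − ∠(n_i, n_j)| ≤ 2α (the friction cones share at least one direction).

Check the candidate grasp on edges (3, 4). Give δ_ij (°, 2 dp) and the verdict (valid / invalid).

α = atan 0.55 = 28.81°;  2α = 57.62°
edge 3: e_3 = (-1.84, +2.85);  n_3 = (+0.8401, +0.5424)
edge 4: e_4 = (-2.49, +0.44);  n_4 = (+0.1740, +0.9847)
∠(n_3, n_4) = 47.13°
δ = |180° − 47.13°| = 132.87°
132.87° > 2α = 57.62°  →  invalid

δ = 132.87°, invalid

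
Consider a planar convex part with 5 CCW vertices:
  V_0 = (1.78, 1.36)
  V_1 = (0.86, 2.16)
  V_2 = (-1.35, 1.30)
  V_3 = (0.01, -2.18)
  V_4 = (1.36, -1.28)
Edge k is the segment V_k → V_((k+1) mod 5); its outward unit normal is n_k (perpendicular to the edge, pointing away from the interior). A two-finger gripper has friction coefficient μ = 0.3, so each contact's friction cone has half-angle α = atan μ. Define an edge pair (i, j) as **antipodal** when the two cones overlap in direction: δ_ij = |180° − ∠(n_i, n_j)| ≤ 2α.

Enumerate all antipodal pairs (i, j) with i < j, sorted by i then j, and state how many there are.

count = 3; pairs: (0,2), (1,3), (2,4)

α = atan 0.3 = 16.70°;  2α = 33.40°
n_0 = (+0.6562, +0.7546)
n_1 = (-0.3626, +0.9319)
n_2 = (-0.9314, -0.3640)
n_3 = (+0.5547, -0.8321)
n_4 = (+0.9876, -0.1571)
  (0,1): δ = 117.73°  ·
  (0,2): δ = 27.65°  ✓
  (0,3): δ = 74.70°  ·
  (0,4): δ = 121.97°  ·
  (1,2): δ = 89.92°  ·
  (1,3): δ = 12.43°  ✓
  (1,4): δ = 59.70°  ·
  (2,3): δ = 77.66°  ·
  (2,4): δ = 30.39°  ✓
  (3,4): δ = 132.73°  ·
antipodal pairs: 3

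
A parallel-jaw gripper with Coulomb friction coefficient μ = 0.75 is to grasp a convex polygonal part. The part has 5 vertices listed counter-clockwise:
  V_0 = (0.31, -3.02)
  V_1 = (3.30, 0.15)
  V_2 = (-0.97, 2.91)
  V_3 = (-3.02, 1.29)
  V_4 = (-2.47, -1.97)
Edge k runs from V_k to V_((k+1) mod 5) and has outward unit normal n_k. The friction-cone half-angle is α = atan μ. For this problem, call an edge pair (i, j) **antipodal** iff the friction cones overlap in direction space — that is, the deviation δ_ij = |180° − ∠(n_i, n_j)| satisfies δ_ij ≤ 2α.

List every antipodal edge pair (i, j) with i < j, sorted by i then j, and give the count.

α = atan 0.75 = 36.87°;  2α = 73.74°
n_0 = (+0.7275, -0.6862)
n_1 = (+0.5428, +0.8398)
n_2 = (-0.6200, +0.7846)
n_3 = (-0.9861, -0.1664)
n_4 = (-0.3533, -0.9355)
  (0,1): δ = 79.55°  ·
  (0,2): δ = 8.36°  ✓
  (0,3): δ = 52.90°  ✓
  (0,4): δ = 112.63°  ·
  (1,2): δ = 108.81°  ·
  (1,3): δ = 47.55°  ✓
  (1,4): δ = 12.19°  ✓
  (2,3): δ = 118.74°  ·
  (2,4): δ = 59.01°  ✓
  (3,4): δ = 120.27°  ·
antipodal pairs: 5

count = 5; pairs: (0,2), (0,3), (1,3), (1,4), (2,4)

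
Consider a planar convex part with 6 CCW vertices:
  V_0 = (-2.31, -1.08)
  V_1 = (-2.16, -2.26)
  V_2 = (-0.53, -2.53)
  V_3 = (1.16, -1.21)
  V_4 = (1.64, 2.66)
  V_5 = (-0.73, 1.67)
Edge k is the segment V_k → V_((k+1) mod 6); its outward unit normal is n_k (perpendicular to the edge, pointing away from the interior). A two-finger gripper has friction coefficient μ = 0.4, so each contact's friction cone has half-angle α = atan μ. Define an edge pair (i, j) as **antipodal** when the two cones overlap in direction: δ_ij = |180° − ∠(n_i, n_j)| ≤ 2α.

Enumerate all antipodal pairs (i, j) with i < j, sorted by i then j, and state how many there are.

α = atan 0.4 = 21.80°;  2α = 43.60°
n_0 = (-0.9920, -0.1261)
n_1 = (-0.1634, -0.9866)
n_2 = (+0.6156, -0.7881)
n_3 = (+0.9924, -0.1231)
n_4 = (-0.3854, +0.9227)
n_5 = (-0.8671, +0.4982)
  (0,1): δ = 106.65°  ·
  (0,2): δ = 59.25°  ·
  (0,3): δ = 14.31°  ✓
  (0,4): δ = 105.43°  ·
  (0,5): δ = 142.88°  ·
  (1,2): δ = 132.60°  ·
  (1,3): δ = 87.67°  ·
  (1,4): δ = 32.08°  ✓
  (1,5): δ = 69.53°  ·
  (2,3): δ = 135.06°  ·
  (2,4): δ = 15.32°  ✓
  (2,5): δ = 22.13°  ✓
  (3,4): δ = 60.26°  ·
  (3,5): δ = 22.81°  ✓
  (4,5): δ = 142.55°  ·
antipodal pairs: 5

count = 5; pairs: (0,3), (1,4), (2,4), (2,5), (3,5)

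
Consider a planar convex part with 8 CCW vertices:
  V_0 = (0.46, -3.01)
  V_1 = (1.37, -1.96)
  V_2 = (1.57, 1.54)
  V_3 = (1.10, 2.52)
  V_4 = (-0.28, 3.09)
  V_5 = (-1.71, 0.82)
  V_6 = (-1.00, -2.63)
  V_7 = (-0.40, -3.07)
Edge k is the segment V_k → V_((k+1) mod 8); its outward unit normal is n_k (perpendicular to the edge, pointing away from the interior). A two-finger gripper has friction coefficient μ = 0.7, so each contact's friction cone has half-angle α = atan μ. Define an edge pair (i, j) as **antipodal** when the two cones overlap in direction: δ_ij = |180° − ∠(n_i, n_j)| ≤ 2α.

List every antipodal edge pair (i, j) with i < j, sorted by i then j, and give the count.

α = atan 0.7 = 34.99°;  2α = 69.98°
n_0 = (+0.7557, -0.6549)
n_1 = (+0.9984, -0.0570)
n_2 = (+0.9017, +0.4324)
n_3 = (+0.3818, +0.9243)
n_4 = (-0.8461, +0.5330)
n_5 = (-0.9795, -0.2016)
n_6 = (-0.5914, -0.8064)
n_7 = (+0.0696, -0.9976)
  (0,1): δ = 142.36°  ·
  (0,2): δ = 113.46°  ·
  (0,3): δ = 71.53°  ·
  (0,4): δ = 8.71°  ✓
  (0,5): δ = 52.54°  ✓
  (0,6): δ = 94.66°  ·
  (0,7): δ = 134.91°  ·
  (1,2): δ = 151.11°  ·
  (1,3): δ = 109.17°  ·
  (1,4): δ = 28.94°  ✓
  (1,5): δ = 14.90°  ✓
  (1,6): δ = 57.02°  ✓
  (1,7): δ = 97.26°  ·
  (2,3): δ = 138.06°  ·
  (2,4): δ = 57.83°  ✓
  (2,5): δ = 13.99°  ✓
  (2,6): δ = 28.12°  ✓
  (2,7): δ = 68.37°  ✓
  (3,4): δ = 99.77°  ·
  (3,5): δ = 55.93°  ✓
  (3,6): δ = 13.81°  ✓
  (3,7): δ = 26.43°  ✓
  (4,5): δ = 136.16°  ·
  (4,6): δ = 94.04°  ·
  (4,7): δ = 53.80°  ✓
  (5,6): δ = 137.88°  ·
  (5,7): δ = 97.64°  ·
  (6,7): δ = 139.76°  ·
antipodal pairs: 13

count = 13; pairs: (0,4), (0,5), (1,4), (1,5), (1,6), (2,4), (2,5), (2,6), (2,7), (3,5), (3,6), (3,7), (4,7)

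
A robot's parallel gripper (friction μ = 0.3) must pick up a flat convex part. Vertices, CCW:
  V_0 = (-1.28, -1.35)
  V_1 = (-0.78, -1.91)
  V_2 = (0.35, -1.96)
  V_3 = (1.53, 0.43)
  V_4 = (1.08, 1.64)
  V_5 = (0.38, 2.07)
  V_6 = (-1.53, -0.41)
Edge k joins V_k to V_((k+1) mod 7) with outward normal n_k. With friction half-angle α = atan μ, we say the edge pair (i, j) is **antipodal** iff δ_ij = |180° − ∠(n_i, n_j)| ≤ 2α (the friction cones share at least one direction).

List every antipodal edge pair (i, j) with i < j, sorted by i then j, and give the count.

count = 5; pairs: (0,3), (0,4), (1,4), (2,5), (3,6)

α = atan 0.3 = 16.70°;  2α = 33.40°
n_0 = (-0.7459, -0.6660)
n_1 = (-0.0442, -0.9990)
n_2 = (+0.8967, -0.4427)
n_3 = (+0.9373, +0.3486)
n_4 = (+0.5234, +0.8521)
n_5 = (-0.7923, +0.6102)
n_6 = (-0.9664, -0.2570)
  (0,1): δ = 134.29°  ·
  (0,2): δ = 68.04°  ·
  (0,3): δ = 21.36°  ✓
  (0,4): δ = 16.68°  ✓
  (0,5): δ = 100.64°  ·
  (0,6): δ = 153.13°  ·
  (1,2): δ = 113.74°  ·
  (1,3): δ = 67.07°  ·
  (1,4): δ = 29.03°  ✓
  (1,5): δ = 54.93°  ·
  (1,6): δ = 107.43°  ·
  (2,3): δ = 133.32°  ·
  (2,4): δ = 95.29°  ·
  (2,5): δ = 11.33°  ✓
  (2,6): δ = 41.17°  ·
  (3,4): δ = 141.96°  ·
  (3,5): δ = 58.00°  ·
  (3,6): δ = 5.51°  ✓
  (4,5): δ = 96.04°  ·
  (4,6): δ = 43.54°  ·
  (5,6): δ = 127.50°  ·
antipodal pairs: 5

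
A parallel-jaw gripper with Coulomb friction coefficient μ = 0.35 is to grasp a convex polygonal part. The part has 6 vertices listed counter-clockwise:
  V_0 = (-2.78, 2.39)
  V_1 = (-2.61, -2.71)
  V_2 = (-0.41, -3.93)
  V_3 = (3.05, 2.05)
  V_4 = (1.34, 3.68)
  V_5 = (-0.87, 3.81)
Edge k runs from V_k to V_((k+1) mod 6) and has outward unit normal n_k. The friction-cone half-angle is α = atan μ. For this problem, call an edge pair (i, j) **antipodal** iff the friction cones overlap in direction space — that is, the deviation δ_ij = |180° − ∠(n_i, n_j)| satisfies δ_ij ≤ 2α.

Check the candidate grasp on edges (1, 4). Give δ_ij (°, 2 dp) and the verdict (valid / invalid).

α = atan 0.35 = 19.29°;  2α = 38.58°
edge 1: e_1 = (+2.20, -1.22);  n_1 = (-0.4850, -0.8745)
edge 4: e_4 = (-2.21, +0.13);  n_4 = (+0.0587, +0.9983)
∠(n_1, n_4) = 154.36°
δ = |180° − 154.36°| = 25.64°
25.64° ≤ 2α = 38.58°  →  valid

δ = 25.64°, valid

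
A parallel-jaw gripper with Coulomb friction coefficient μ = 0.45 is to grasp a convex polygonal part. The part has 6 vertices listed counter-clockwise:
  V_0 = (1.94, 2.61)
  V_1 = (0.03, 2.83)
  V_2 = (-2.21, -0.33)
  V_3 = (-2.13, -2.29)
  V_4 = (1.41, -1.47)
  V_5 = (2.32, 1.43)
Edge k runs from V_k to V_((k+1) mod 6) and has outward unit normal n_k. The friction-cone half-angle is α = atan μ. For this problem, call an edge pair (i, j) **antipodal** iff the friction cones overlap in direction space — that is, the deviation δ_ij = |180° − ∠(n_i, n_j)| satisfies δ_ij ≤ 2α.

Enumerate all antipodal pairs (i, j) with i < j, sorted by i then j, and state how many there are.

α = atan 0.45 = 24.23°;  2α = 48.46°
n_0 = (+0.1144, +0.9934)
n_1 = (-0.8158, +0.5783)
n_2 = (-0.9992, -0.0408)
n_3 = (+0.2257, -0.9742)
n_4 = (+0.9541, -0.2994)
n_5 = (+0.9519, +0.3065)
  (0,1): δ = 118.76°  ·
  (0,2): δ = 81.09°  ·
  (0,3): δ = 19.61°  ✓
  (0,4): δ = 79.15°  ·
  (0,5): δ = 114.42°  ·
  (1,2): δ = 142.33°  ·
  (1,3): δ = 41.63°  ✓
  (1,4): δ = 17.91°  ✓
  (1,5): δ = 53.18°  ·
  (2,3): δ = 79.30°  ·
  (2,4): δ = 19.76°  ✓
  (2,5): δ = 15.51°  ✓
  (3,4): δ = 120.46°  ·
  (3,5): δ = 85.19°  ·
  (4,5): δ = 144.73°  ·
antipodal pairs: 5

count = 5; pairs: (0,3), (1,3), (1,4), (2,4), (2,5)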